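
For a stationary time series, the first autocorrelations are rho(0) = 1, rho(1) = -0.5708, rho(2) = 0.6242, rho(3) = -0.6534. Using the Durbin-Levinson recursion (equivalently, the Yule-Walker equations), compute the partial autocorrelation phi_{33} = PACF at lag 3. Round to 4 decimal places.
\phi_{33} = -0.3729

The PACF at lag k is phi_{kk}, the last component of the solution
to the Yule-Walker system G_k phi = r_k where
  (G_k)_{ij} = rho(|i - j|), (r_k)_i = rho(i), i,j = 1..k.
Equivalently, Durbin-Levinson gives phi_{kk} iteratively:
  phi_{11} = rho(1)
  phi_{kk} = [rho(k) - sum_{j=1..k-1} phi_{k-1,j} rho(k-j)]
            / [1 - sum_{j=1..k-1} phi_{k-1,j} rho(j)],
  phi_{k,j} = phi_{k-1,j} - phi_{kk} phi_{k-1,k-j},  j = 1..k-1.
Step k = 1:
  phi_11 = rho(1) = -0.5708.
Step k = 2:
  phi_22 = [rho(2) - phi_11 rho(1)] / [1 - phi_11 rho(1)] = [0.6242 - (-0.5708)(-0.5708)] / [1 - (-0.5708)(-0.5708)]
         = 0.29838736 / 0.67418736 = 0.442588.
  Update: phi_21 = phi_11 - phi_22 phi_11 = -0.5708 - (0.442588)(-0.5708) = -0.318171.
Step k = 3:
  phi_33 = [rho(3) - phi_21 rho(2) - phi_22 rho(1)] / [1 - phi_21 rho(1) - phi_22 rho(2)]
    numerator   = -0.6534 - (-0.318171)(0.6242) - (0.442588)(-0.5708) = -0.20216854
    denominator = 1 - (-0.318171)(-0.5708) - (0.442588)(0.6242) = 0.54212464
  phi_33 = -0.20216854 / 0.54212464 = -0.3729.
Therefore phi_{33} = -0.3729.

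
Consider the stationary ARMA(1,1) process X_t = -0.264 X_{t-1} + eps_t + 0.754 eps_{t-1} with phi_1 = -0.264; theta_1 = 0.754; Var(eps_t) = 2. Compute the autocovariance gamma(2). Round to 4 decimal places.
\gamma(2) = -0.2227

Multiply the model equation by X_{t-k} and take expectations. With theta_0 = psi_0 = 1 and psi_j the MA(infinity) weights, this gives
  gamma(k) - sum_i phi_i gamma(k-i) = c_k,
  c_k = sigma^2 * sum_{j=k..q} theta_j psi_{j-k}   (c_k = 0 for k > q),
using gamma(-m) = gamma(m).
psi-weights needed (psi_j = theta_j + sum_i phi_i psi_{j-i}):
  psi_1 = theta_1 + phi_1 = 0.754 + (-0.264) = 0.49
Right-hand sides:
  c_0 = sigma^2 (1 + theta_1 psi_1) = 2 * (1 + (0.754)(0.49)) = 2 * 1.36946 = 2.73892
  c_1 = sigma^2 theta_1 = 2 * (0.754) = 1.508
  c_2 = 0
Equations for k = 0 and k = 1 (AR order 1):
  gamma(0) = phi_1 gamma(1) + c_0
  gamma(1) = phi_1 gamma(0) + c_1
Substituting the second into the first: gamma(0) (1 - phi_1^2) = c_0 + phi_1 c_1, so
  gamma(0) = (c_0 + phi_1 c_1) / (1 - phi_1^2) = (2.73892 + (-0.264)(1.508)) / (1 - (-0.264)^2) = 2.340808 / 0.930304 = 2.516175.
  gamma(1) = phi_1 gamma(0) + c_1 = (-0.264)(2.516175) + (1.508) = 0.84373.
For k = 2 (> q): gamma(2) = phi_1 gamma(1) = (-0.264)(0.84373) = -0.222745.
Therefore gamma(2) = -0.2227 (to 4 decimal places).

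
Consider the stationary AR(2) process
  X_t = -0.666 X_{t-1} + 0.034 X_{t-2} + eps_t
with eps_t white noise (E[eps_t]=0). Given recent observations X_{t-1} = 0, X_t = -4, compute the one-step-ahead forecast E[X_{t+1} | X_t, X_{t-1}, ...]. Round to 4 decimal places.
E[X_{t+1} \mid \mathcal F_t] = 2.6640

For an AR(p) model X_t = c + sum_i phi_i X_{t-i} + eps_t, the
one-step-ahead conditional mean is
  E[X_{t+1} | X_t, ...] = c + sum_i phi_i X_{t+1-i}.
Substitute known values:
  E[X_{t+1} | ...] = (-0.666) * (-4) + (0.034) * (0)
                   = 2.6640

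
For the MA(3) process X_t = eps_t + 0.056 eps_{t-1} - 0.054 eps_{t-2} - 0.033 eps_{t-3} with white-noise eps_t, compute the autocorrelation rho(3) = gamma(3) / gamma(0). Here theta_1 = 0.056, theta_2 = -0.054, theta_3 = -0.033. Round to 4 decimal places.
\rho(3) = -0.0328

For an MA(q) process with theta_0 = 1, the autocovariance is
  gamma(k) = sigma^2 * sum_{i=0..q-k} theta_i * theta_{i+k},
and rho(k) = gamma(k) / gamma(0). Sigma^2 cancels.
  numerator   = (1)*(-0.033) = -0.033.
  denominator = (1)^2 + (0.056)^2 + (-0.054)^2 + (-0.033)^2 = 1.007141.
  rho(3) = -0.033 / 1.007141 = -0.0328.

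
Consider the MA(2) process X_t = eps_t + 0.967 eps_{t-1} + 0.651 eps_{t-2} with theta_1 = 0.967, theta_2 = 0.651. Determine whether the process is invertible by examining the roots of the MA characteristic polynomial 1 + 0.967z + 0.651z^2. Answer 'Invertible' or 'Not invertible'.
\text{Invertible}

The MA(q) characteristic polynomial is P(z) = 1 + 0.967z + 0.651z^2.
Invertibility requires all roots to lie outside the unit circle, i.e. |z| > 1 for every root.
Set 1 + (0.967) z + (0.651) z^2 = 0, i.e. a z^2 + b z + c = 0 with a = 0.651, b = 0.967, c = 1.
Discriminant D = b^2 - 4ac = (0.967)^2 - 4*(0.651)*1 = 0.935089 - (2.604) = -1.668911.
D < 0, so the roots are the complex-conjugate pair z = (-b +/- i sqrt(-D)) / (2a) = -0.7427 +/- 0.9922i.
For a conjugate pair |z|^2 = z * conj(z) = (product of roots) = c/a = 1/(0.651) = 1.536098, so |z| = sqrt(1.536098) = 1.2394 for both roots.
Moduli of all roots: 1.2394, 1.2394.
All moduli strictly greater than 1? Yes.
Verdict: Invertible.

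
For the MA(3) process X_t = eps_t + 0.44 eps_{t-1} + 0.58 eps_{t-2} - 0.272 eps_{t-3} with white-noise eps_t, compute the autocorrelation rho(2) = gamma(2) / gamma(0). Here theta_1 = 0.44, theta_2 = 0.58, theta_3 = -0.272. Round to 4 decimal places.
\rho(2) = 0.2870

For an MA(q) process with theta_0 = 1, the autocovariance is
  gamma(k) = sigma^2 * sum_{i=0..q-k} theta_i * theta_{i+k},
and rho(k) = gamma(k) / gamma(0). Sigma^2 cancels.
  numerator   = (1)*(0.58) + (0.44)*(-0.272) = 0.46032.
  denominator = (1)^2 + (0.44)^2 + (0.58)^2 + (-0.272)^2 = 1.603984.
  rho(2) = 0.46032 / 1.603984 = 0.2870.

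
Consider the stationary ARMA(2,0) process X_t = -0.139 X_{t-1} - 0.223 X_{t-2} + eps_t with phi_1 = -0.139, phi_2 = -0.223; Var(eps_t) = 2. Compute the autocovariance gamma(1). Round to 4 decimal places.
\gamma(1) = -0.2423

Multiply the model equation by X_{t-k} and take expectations. With theta_0 = psi_0 = 1 and psi_j the MA(infinity) weights, this gives
  gamma(k) - sum_i phi_i gamma(k-i) = c_k,
  c_k = sigma^2 * sum_{j=k..q} theta_j psi_{j-k}   (c_k = 0 for k > q),
using gamma(-m) = gamma(m).
Pure AR (q = 0): c_0 = sigma^2 = 2, c_k = 0 for k >= 1.
Equations for k = 0, 1, 2 (AR order 2, c_2 = 0):
  (E0) gamma(0) = phi_1 gamma(1) + phi_2 gamma(2) + c_0
  (E1) gamma(1) = phi_1 gamma(0) + phi_2 gamma(1) + c_1
  (E2) gamma(2) = phi_1 gamma(1) + phi_2 gamma(0)
From (E1): gamma(1) = A gamma(0) + B with
  A = phi_1 / (1 - phi_2) = -0.139 / 1.223 = -0.113655,   B = c_1 / (1 - phi_2) = 0 / 1.223 = 0.
Insert (E2) into (E0): gamma(0) (1 - phi_2^2) = phi_1 (1 + phi_2) gamma(1) + c_0.
  phi_1 (1 + phi_2) = (-0.139)(0.777) = -0.108003,   1 - phi_2^2 = 0.950271.
Replace gamma(1) by A gamma(0) + B and collect gamma(0):
  gamma(0) [0.950271 - (-0.108003)(-0.113655)] = c_0 = 2
  gamma(0) * 0.937996 = 2
  gamma(0) = 2 / 0.937996 = 2.132205.
  gamma(1) = A gamma(0) = (-0.113655)(2.132205) = -0.242336.
Therefore gamma(1) = -0.2423 (to 4 decimal places).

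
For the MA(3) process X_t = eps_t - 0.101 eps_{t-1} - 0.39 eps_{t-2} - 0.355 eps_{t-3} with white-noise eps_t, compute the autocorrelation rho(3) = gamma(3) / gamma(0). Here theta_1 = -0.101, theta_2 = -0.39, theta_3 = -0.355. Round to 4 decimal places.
\rho(3) = -0.2756

For an MA(q) process with theta_0 = 1, the autocovariance is
  gamma(k) = sigma^2 * sum_{i=0..q-k} theta_i * theta_{i+k},
and rho(k) = gamma(k) / gamma(0). Sigma^2 cancels.
  numerator   = (1)*(-0.355) = -0.355.
  denominator = (1)^2 + (-0.101)^2 + (-0.39)^2 + (-0.355)^2 = 1.288326.
  rho(3) = -0.355 / 1.288326 = -0.2756.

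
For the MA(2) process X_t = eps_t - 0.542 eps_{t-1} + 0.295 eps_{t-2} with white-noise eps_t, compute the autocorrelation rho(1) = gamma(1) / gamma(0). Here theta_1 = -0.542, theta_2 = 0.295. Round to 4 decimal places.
\rho(1) = -0.5083

For an MA(q) process with theta_0 = 1, the autocovariance is
  gamma(k) = sigma^2 * sum_{i=0..q-k} theta_i * theta_{i+k},
and rho(k) = gamma(k) / gamma(0). Sigma^2 cancels.
  numerator   = (1)*(-0.542) + (-0.542)*(0.295) = -0.70189.
  denominator = (1)^2 + (-0.542)^2 + (0.295)^2 = 1.380789.
  rho(1) = -0.70189 / 1.380789 = -0.5083.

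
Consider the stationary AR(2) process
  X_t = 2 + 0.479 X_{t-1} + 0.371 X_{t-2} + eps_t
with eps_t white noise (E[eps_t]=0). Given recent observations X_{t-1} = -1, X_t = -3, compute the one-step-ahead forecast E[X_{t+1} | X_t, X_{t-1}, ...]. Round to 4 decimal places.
E[X_{t+1} \mid \mathcal F_t] = 0.1920

For an AR(p) model X_t = c + sum_i phi_i X_{t-i} + eps_t, the
one-step-ahead conditional mean is
  E[X_{t+1} | X_t, ...] = c + sum_i phi_i X_{t+1-i}.
Substitute known values:
  E[X_{t+1} | ...] = 2 + (0.479) * (-3) + (0.371) * (-1)
                   = 0.1920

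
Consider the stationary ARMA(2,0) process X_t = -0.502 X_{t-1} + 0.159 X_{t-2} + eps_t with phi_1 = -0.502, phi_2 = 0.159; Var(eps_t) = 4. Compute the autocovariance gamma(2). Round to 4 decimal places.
\gamma(2) = 2.9240

Multiply the model equation by X_{t-k} and take expectations. With theta_0 = psi_0 = 1 and psi_j the MA(infinity) weights, this gives
  gamma(k) - sum_i phi_i gamma(k-i) = c_k,
  c_k = sigma^2 * sum_{j=k..q} theta_j psi_{j-k}   (c_k = 0 for k > q),
using gamma(-m) = gamma(m).
Pure AR (q = 0): c_0 = sigma^2 = 4, c_k = 0 for k >= 1.
Equations for k = 0, 1, 2 (AR order 2, c_2 = 0):
  (E0) gamma(0) = phi_1 gamma(1) + phi_2 gamma(2) + c_0
  (E1) gamma(1) = phi_1 gamma(0) + phi_2 gamma(1) + c_1
  (E2) gamma(2) = phi_1 gamma(1) + phi_2 gamma(0)
From (E1): gamma(1) = A gamma(0) + B with
  A = phi_1 / (1 - phi_2) = -0.502 / 0.841 = -0.596908,   B = c_1 / (1 - phi_2) = 0 / 0.841 = 0.
Insert (E2) into (E0): gamma(0) (1 - phi_2^2) = phi_1 (1 + phi_2) gamma(1) + c_0.
  phi_1 (1 + phi_2) = (-0.502)(1.159) = -0.581818,   1 - phi_2^2 = 0.974719.
Replace gamma(1) by A gamma(0) + B and collect gamma(0):
  gamma(0) [0.974719 - (-0.581818)(-0.596908)] = c_0 = 4
  gamma(0) * 0.627427 = 4
  gamma(0) = 4 / 0.627427 = 6.375244.
  gamma(1) = A gamma(0) = (-0.596908)(6.375244) = -3.805437.
  gamma(2) = phi_1 gamma(1) + phi_2 gamma(0) = (-0.502)(-3.805437) + (0.159)(6.375244) = 2.923993.
Therefore gamma(2) = 2.9240 (to 4 decimal places).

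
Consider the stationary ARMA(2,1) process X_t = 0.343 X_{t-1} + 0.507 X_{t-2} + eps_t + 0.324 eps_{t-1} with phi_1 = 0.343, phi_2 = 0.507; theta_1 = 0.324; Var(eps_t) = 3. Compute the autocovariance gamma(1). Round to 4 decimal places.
\gamma(1) = 10.4431

Multiply the model equation by X_{t-k} and take expectations. With theta_0 = psi_0 = 1 and psi_j the MA(infinity) weights, this gives
  gamma(k) - sum_i phi_i gamma(k-i) = c_k,
  c_k = sigma^2 * sum_{j=k..q} theta_j psi_{j-k}   (c_k = 0 for k > q),
using gamma(-m) = gamma(m).
psi-weights needed (psi_j = theta_j + sum_i phi_i psi_{j-i}):
  psi_1 = theta_1 + phi_1 = 0.324 + (0.343) = 0.667
Right-hand sides:
  c_0 = sigma^2 (1 + theta_1 psi_1) = 3 * (1 + (0.324)(0.667)) = 3 * 1.216108 = 3.648324
  c_1 = sigma^2 theta_1 = 3 * (0.324) = 0.972
  c_2 = 0
Equations for k = 0, 1, 2 (AR order 2, c_2 = 0):
  (E0) gamma(0) = phi_1 gamma(1) + phi_2 gamma(2) + c_0
  (E1) gamma(1) = phi_1 gamma(0) + phi_2 gamma(1) + c_1
  (E2) gamma(2) = phi_1 gamma(1) + phi_2 gamma(0)
From (E1): gamma(1) = A gamma(0) + B with
  A = phi_1 / (1 - phi_2) = 0.343 / 0.493 = 0.69574,   B = c_1 / (1 - phi_2) = 0.972 / 0.493 = 1.971602.
Insert (E2) into (E0): gamma(0) (1 - phi_2^2) = phi_1 (1 + phi_2) gamma(1) + c_0.
  phi_1 (1 + phi_2) = (0.343)(1.507) = 0.516901,   1 - phi_2^2 = 0.742951.
Replace gamma(1) by A gamma(0) + B and collect gamma(0):
  gamma(0) [0.742951 - (0.516901)(0.69574)] = (0.516901)(1.971602) + 3.648324
  gamma(0) * 0.383322 = 4.667447
  gamma(0) = 4.667447 / 0.383322 = 12.176306.
  gamma(1) = A gamma(0) + B = (0.69574)(12.176306) + (1.971602) = 10.44315.
Therefore gamma(1) = 10.4431 (to 4 decimal places).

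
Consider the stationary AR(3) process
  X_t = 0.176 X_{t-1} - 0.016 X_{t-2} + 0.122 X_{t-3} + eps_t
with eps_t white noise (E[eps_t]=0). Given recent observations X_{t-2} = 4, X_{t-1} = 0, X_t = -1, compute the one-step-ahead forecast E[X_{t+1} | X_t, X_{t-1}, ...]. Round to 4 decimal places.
E[X_{t+1} \mid \mathcal F_t] = 0.3120

For an AR(p) model X_t = c + sum_i phi_i X_{t-i} + eps_t, the
one-step-ahead conditional mean is
  E[X_{t+1} | X_t, ...] = c + sum_i phi_i X_{t+1-i}.
Substitute known values:
  E[X_{t+1} | ...] = (0.176) * (-1) + (-0.016) * (0) + (0.122) * (4)
                   = 0.3120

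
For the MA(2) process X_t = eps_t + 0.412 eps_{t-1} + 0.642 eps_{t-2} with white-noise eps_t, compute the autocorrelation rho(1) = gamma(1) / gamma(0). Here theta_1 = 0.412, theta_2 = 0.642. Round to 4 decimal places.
\rho(1) = 0.4277

For an MA(q) process with theta_0 = 1, the autocovariance is
  gamma(k) = sigma^2 * sum_{i=0..q-k} theta_i * theta_{i+k},
and rho(k) = gamma(k) / gamma(0). Sigma^2 cancels.
  numerator   = (1)*(0.412) + (0.412)*(0.642) = 0.676504.
  denominator = (1)^2 + (0.412)^2 + (0.642)^2 = 1.581908.
  rho(1) = 0.676504 / 1.581908 = 0.4277.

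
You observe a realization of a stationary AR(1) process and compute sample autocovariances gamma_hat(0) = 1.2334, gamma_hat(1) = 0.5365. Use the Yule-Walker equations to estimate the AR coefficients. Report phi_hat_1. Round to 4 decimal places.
\hat\phi_{1} = 0.4350

The Yule-Walker equations for an AR(p) process read, in matrix form,
  Gamma_p phi = r_p,   with   (Gamma_p)_{ij} = gamma(|i - j|),
                       (r_p)_i = gamma(i),   i,j = 1..p.
Substitute the sample gammas (Toeplitz matrix and right-hand side of size 1):
  Gamma_p = [[1.2334]]
  r_p     = [0.5365]
With p = 1 this is the single equation gamma(0) phi_1 = gamma(1):
  phi_hat_1 = gamma(1) / gamma(0) = 0.5365 / 1.2334 = 0.4350.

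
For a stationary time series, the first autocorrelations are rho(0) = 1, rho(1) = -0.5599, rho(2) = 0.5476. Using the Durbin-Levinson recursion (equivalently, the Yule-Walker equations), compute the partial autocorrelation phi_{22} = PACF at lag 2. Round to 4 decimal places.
\phi_{22} = 0.3410

The PACF at lag k is phi_{kk}, the last component of the solution
to the Yule-Walker system G_k phi = r_k where
  (G_k)_{ij} = rho(|i - j|), (r_k)_i = rho(i), i,j = 1..k.
Equivalently, Durbin-Levinson gives phi_{kk} iteratively:
  phi_{11} = rho(1)
  phi_{kk} = [rho(k) - sum_{j=1..k-1} phi_{k-1,j} rho(k-j)]
            / [1 - sum_{j=1..k-1} phi_{k-1,j} rho(j)],
  phi_{k,j} = phi_{k-1,j} - phi_{kk} phi_{k-1,k-j},  j = 1..k-1.
Step k = 1:
  phi_11 = rho(1) = -0.5599.
Step k = 2:
  phi_22 = [rho(2) - phi_11 rho(1)] / [1 - phi_11 rho(1)] = [0.5476 - (-0.5599)(-0.5599)] / [1 - (-0.5599)(-0.5599)]
         = 0.23411199 / 0.68651199 = 0.341.
Therefore phi_{22} = 0.3410.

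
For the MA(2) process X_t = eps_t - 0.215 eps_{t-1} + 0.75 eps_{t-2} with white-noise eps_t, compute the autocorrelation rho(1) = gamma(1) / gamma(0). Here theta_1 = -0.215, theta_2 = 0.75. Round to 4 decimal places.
\rho(1) = -0.2339

For an MA(q) process with theta_0 = 1, the autocovariance is
  gamma(k) = sigma^2 * sum_{i=0..q-k} theta_i * theta_{i+k},
and rho(k) = gamma(k) / gamma(0). Sigma^2 cancels.
  numerator   = (1)*(-0.215) + (-0.215)*(0.75) = -0.37625.
  denominator = (1)^2 + (-0.215)^2 + (0.75)^2 = 1.608725.
  rho(1) = -0.37625 / 1.608725 = -0.2339.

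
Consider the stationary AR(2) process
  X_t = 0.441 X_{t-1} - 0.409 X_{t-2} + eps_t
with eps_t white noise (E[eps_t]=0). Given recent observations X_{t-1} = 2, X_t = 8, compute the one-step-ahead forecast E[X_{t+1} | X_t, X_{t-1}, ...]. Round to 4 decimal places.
E[X_{t+1} \mid \mathcal F_t] = 2.7100

For an AR(p) model X_t = c + sum_i phi_i X_{t-i} + eps_t, the
one-step-ahead conditional mean is
  E[X_{t+1} | X_t, ...] = c + sum_i phi_i X_{t+1-i}.
Substitute known values:
  E[X_{t+1} | ...] = (0.441) * (8) + (-0.409) * (2)
                   = 2.7100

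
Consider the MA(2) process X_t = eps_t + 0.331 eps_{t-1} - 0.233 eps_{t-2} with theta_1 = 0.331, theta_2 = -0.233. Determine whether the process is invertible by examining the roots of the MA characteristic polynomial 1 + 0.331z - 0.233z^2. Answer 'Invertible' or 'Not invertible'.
\text{Invertible}

The MA(q) characteristic polynomial is P(z) = 1 + 0.331z - 0.233z^2.
Invertibility requires all roots to lie outside the unit circle, i.e. |z| > 1 for every root.
Set 1 + (0.331) z + (-0.233) z^2 = 0, i.e. a z^2 + b z + c = 0 with a = -0.233, b = 0.331, c = 1.
Discriminant D = b^2 - 4ac = (0.331)^2 - 4*(-0.233)*1 = 0.109561 - (-0.932) = 1.041561.
D >= 0, so the roots are real: z = (-b +/- sqrt(D)) / (2a) = (-0.331 +/- 1.020569) / (-0.466).
  z_1 = (-0.331 + 1.020569) / (-0.466) = -1.4798,   |z_1| = 1.4798.
  z_2 = (-0.331 - 1.020569) / (-0.466) = 2.9004,   |z_2| = 2.9004.
Moduli of all roots: 1.4798, 2.9004.
All moduli strictly greater than 1? Yes.
Verdict: Invertible.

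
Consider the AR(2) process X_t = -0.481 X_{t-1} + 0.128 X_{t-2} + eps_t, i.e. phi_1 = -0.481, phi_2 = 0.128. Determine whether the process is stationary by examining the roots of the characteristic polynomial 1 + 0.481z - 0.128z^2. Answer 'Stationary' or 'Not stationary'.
\text{Stationary}

The AR(p) characteristic polynomial is P(z) = 1 + 0.481z - 0.128z^2.
Stationarity requires all roots to lie outside the unit circle, i.e. |z| > 1 for every root.
Set 1 + (0.481) z + (-0.128) z^2 = 0, i.e. a z^2 + b z + c = 0 with a = -0.128, b = 0.481, c = 1.
Discriminant D = b^2 - 4ac = (0.481)^2 - 4*(-0.128)*1 = 0.231361 - (-0.512) = 0.743361.
D >= 0, so the roots are real: z = (-b +/- sqrt(D)) / (2a) = (-0.481 +/- 0.862184) / (-0.256).
  z_1 = (-0.481 + 0.862184) / (-0.256) = -1.489,   |z_1| = 1.489.
  z_2 = (-0.481 - 0.862184) / (-0.256) = 5.2468,   |z_2| = 5.2468.
Moduli of all roots: 1.4890, 5.2468.
All moduli strictly greater than 1? Yes.
Verdict: Stationary.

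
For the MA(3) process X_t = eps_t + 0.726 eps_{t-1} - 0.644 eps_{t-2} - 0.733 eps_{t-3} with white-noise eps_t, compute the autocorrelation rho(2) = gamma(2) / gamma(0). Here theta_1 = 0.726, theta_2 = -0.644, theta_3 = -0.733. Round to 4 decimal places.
\rho(2) = -0.4744

For an MA(q) process with theta_0 = 1, the autocovariance is
  gamma(k) = sigma^2 * sum_{i=0..q-k} theta_i * theta_{i+k},
and rho(k) = gamma(k) / gamma(0). Sigma^2 cancels.
  numerator   = (1)*(-0.644) + (0.726)*(-0.733) = -1.176158.
  denominator = (1)^2 + (0.726)^2 + (-0.644)^2 + (-0.733)^2 = 2.479101.
  rho(2) = -1.176158 / 2.479101 = -0.4744.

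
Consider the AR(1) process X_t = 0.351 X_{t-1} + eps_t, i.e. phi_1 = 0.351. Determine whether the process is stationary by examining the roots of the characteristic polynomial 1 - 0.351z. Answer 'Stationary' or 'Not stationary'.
\text{Stationary}

The AR(p) characteristic polynomial is P(z) = 1 - 0.351z.
Stationarity requires all roots to lie outside the unit circle, i.e. |z| > 1 for every root.
This is linear in z: 1 + (-0.351) z = 0  =>  z = -1/(-0.351) = 2.849003,  |z| = 2.849003.
Moduli of all roots: 2.8490.
All moduli strictly greater than 1? Yes.
Verdict: Stationary.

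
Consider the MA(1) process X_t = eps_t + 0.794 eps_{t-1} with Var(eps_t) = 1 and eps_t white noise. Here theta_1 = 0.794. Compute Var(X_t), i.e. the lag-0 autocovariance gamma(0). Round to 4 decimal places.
\gamma(0) = 1.6304

For an MA(q) process X_t = eps_t + sum_i theta_i eps_{t-i} with
Var(eps_t) = sigma^2, the variance is
  gamma(0) = sigma^2 * (1 + sum_i theta_i^2).
  sum_i theta_i^2 = (0.794)^2 = 0.630436.
  gamma(0) = 1 * (1 + 0.630436) = 1 * 1.630436 = 1.630436, which rounds to 1.6304.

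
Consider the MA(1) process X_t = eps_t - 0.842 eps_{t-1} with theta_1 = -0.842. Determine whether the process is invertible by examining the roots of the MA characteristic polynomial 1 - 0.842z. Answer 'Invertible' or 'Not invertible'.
\text{Invertible}

The MA(q) characteristic polynomial is P(z) = 1 - 0.842z.
Invertibility requires all roots to lie outside the unit circle, i.e. |z| > 1 for every root.
This is linear in z: 1 + (-0.842) z = 0  =>  z = -1/(-0.842) = 1.187648,  |z| = 1.187648.
Moduli of all roots: 1.1876.
All moduli strictly greater than 1? Yes.
Verdict: Invertible.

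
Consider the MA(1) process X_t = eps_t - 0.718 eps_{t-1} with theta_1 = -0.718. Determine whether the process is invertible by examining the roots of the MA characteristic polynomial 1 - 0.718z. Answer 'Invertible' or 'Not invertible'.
\text{Invertible}

The MA(q) characteristic polynomial is P(z) = 1 - 0.718z.
Invertibility requires all roots to lie outside the unit circle, i.e. |z| > 1 for every root.
This is linear in z: 1 + (-0.718) z = 0  =>  z = -1/(-0.718) = 1.392758,  |z| = 1.392758.
Moduli of all roots: 1.3928.
All moduli strictly greater than 1? Yes.
Verdict: Invertible.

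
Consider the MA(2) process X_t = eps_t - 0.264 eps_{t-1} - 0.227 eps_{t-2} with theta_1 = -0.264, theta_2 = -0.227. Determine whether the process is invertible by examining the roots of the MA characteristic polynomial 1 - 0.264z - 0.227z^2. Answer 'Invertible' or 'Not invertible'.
\text{Invertible}

The MA(q) characteristic polynomial is P(z) = 1 - 0.264z - 0.227z^2.
Invertibility requires all roots to lie outside the unit circle, i.e. |z| > 1 for every root.
Set 1 + (-0.264) z + (-0.227) z^2 = 0, i.e. a z^2 + b z + c = 0 with a = -0.227, b = -0.264, c = 1.
Discriminant D = b^2 - 4ac = (-0.264)^2 - 4*(-0.227)*1 = 0.069696 - (-0.908) = 0.977696.
D >= 0, so the roots are real: z = (-b +/- sqrt(D)) / (2a) = (0.264 +/- 0.988785) / (-0.454).
  z_1 = (0.264 + 0.988785) / (-0.454) = -2.7594,   |z_1| = 2.7594.
  z_2 = (0.264 - 0.988785) / (-0.454) = 1.5964,   |z_2| = 1.5964.
Moduli of all roots: 2.7594, 1.5964.
All moduli strictly greater than 1? Yes.
Verdict: Invertible.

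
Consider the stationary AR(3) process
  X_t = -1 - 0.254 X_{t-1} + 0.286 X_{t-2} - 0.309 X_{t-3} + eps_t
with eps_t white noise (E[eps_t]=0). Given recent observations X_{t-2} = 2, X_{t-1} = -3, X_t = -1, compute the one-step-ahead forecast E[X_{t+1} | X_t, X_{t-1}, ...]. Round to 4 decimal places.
E[X_{t+1} \mid \mathcal F_t] = -2.2220

For an AR(p) model X_t = c + sum_i phi_i X_{t-i} + eps_t, the
one-step-ahead conditional mean is
  E[X_{t+1} | X_t, ...] = c + sum_i phi_i X_{t+1-i}.
Substitute known values:
  E[X_{t+1} | ...] = -1 + (-0.254) * (-1) + (0.286) * (-3) + (-0.309) * (2)
                   = -2.2220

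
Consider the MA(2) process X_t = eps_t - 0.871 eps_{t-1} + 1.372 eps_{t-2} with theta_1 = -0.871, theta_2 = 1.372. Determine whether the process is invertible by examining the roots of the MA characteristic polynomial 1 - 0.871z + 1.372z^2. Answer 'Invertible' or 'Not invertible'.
\text{Not invertible}

The MA(q) characteristic polynomial is P(z) = 1 - 0.871z + 1.372z^2.
Invertibility requires all roots to lie outside the unit circle, i.e. |z| > 1 for every root.
Set 1 + (-0.871) z + (1.372) z^2 = 0, i.e. a z^2 + b z + c = 0 with a = 1.372, b = -0.871, c = 1.
Discriminant D = b^2 - 4ac = (-0.871)^2 - 4*(1.372)*1 = 0.758641 - (5.488) = -4.729359.
D < 0, so the roots are the complex-conjugate pair z = (-b +/- i sqrt(-D)) / (2a) = 0.3174 +/- 0.7925i.
For a conjugate pair |z|^2 = z * conj(z) = (product of roots) = c/a = 1/(1.372) = 0.728863, so |z| = sqrt(0.728863) = 0.8537 for both roots.
Moduli of all roots: 0.8537, 0.8537.
All moduli strictly greater than 1? No.
Verdict: Not invertible.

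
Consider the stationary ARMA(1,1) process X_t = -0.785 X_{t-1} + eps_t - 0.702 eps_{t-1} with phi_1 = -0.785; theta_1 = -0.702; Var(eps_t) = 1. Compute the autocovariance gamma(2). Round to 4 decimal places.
\gamma(2) = 4.7178

Multiply the model equation by X_{t-k} and take expectations. With theta_0 = psi_0 = 1 and psi_j the MA(infinity) weights, this gives
  gamma(k) - sum_i phi_i gamma(k-i) = c_k,
  c_k = sigma^2 * sum_{j=k..q} theta_j psi_{j-k}   (c_k = 0 for k > q),
using gamma(-m) = gamma(m).
psi-weights needed (psi_j = theta_j + sum_i phi_i psi_{j-i}):
  psi_1 = theta_1 + phi_1 = -0.702 + (-0.785) = -1.487
Right-hand sides:
  c_0 = sigma^2 (1 + theta_1 psi_1) = 1 * (1 + (-0.702)(-1.487)) = 1 * 2.043874 = 2.043874
  c_1 = sigma^2 theta_1 = 1 * (-0.702) = -0.702
  c_2 = 0
Equations for k = 0 and k = 1 (AR order 1):
  gamma(0) = phi_1 gamma(1) + c_0
  gamma(1) = phi_1 gamma(0) + c_1
Substituting the second into the first: gamma(0) (1 - phi_1^2) = c_0 + phi_1 c_1, so
  gamma(0) = (c_0 + phi_1 c_1) / (1 - phi_1^2) = (2.043874 + (-0.785)(-0.702)) / (1 - (-0.785)^2) = 2.594944 / 0.383775 = 6.761629.
  gamma(1) = phi_1 gamma(0) + c_1 = (-0.785)(6.761629) + (-0.702) = -6.009878.
For k = 2 (> q): gamma(2) = phi_1 gamma(1) = (-0.785)(-6.009878) = 4.717755.
Therefore gamma(2) = 4.7178 (to 4 decimal places).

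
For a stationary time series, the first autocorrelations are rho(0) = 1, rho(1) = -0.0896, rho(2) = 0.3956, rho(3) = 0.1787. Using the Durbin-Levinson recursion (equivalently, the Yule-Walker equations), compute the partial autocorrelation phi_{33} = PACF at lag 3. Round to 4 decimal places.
\phi_{33} = 0.2799

The PACF at lag k is phi_{kk}, the last component of the solution
to the Yule-Walker system G_k phi = r_k where
  (G_k)_{ij} = rho(|i - j|), (r_k)_i = rho(i), i,j = 1..k.
Equivalently, Durbin-Levinson gives phi_{kk} iteratively:
  phi_{11} = rho(1)
  phi_{kk} = [rho(k) - sum_{j=1..k-1} phi_{k-1,j} rho(k-j)]
            / [1 - sum_{j=1..k-1} phi_{k-1,j} rho(j)],
  phi_{k,j} = phi_{k-1,j} - phi_{kk} phi_{k-1,k-j},  j = 1..k-1.
Step k = 1:
  phi_11 = rho(1) = -0.0896.
Step k = 2:
  phi_22 = [rho(2) - phi_11 rho(1)] / [1 - phi_11 rho(1)] = [0.3956 - (-0.0896)(-0.0896)] / [1 - (-0.0896)(-0.0896)]
         = 0.38757184 / 0.99197184 = 0.390709.
  Update: phi_21 = phi_11 - phi_22 phi_11 = -0.0896 - (0.390709)(-0.0896) = -0.054593.
Step k = 3:
  phi_33 = [rho(3) - phi_21 rho(2) - phi_22 rho(1)] / [1 - phi_21 rho(1) - phi_22 rho(2)]
    numerator   = 0.1787 - (-0.054593)(0.3956) - (0.390709)(-0.0896) = 0.23530428
    denominator = 1 - (-0.054593)(-0.0896) - (0.390709)(0.3956) = 0.84054422
  phi_33 = 0.23530428 / 0.84054422 = 0.2799.
Therefore phi_{33} = 0.2799.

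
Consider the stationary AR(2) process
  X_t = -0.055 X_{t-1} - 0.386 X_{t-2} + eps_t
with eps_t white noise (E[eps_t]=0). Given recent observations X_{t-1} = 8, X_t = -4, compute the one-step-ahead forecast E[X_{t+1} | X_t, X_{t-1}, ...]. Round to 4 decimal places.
E[X_{t+1} \mid \mathcal F_t] = -2.8680

For an AR(p) model X_t = c + sum_i phi_i X_{t-i} + eps_t, the
one-step-ahead conditional mean is
  E[X_{t+1} | X_t, ...] = c + sum_i phi_i X_{t+1-i}.
Substitute known values:
  E[X_{t+1} | ...] = (-0.055) * (-4) + (-0.386) * (8)
                   = -2.8680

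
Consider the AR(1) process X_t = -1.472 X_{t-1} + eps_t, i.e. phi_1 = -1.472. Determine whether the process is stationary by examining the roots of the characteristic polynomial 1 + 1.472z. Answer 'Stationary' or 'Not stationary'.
\text{Not stationary}

The AR(p) characteristic polynomial is P(z) = 1 + 1.472z.
Stationarity requires all roots to lie outside the unit circle, i.e. |z| > 1 for every root.
This is linear in z: 1 + (1.472) z = 0  =>  z = -1/(1.472) = -0.679348,  |z| = 0.679348.
Moduli of all roots: 0.6793.
All moduli strictly greater than 1? No.
Verdict: Not stationary.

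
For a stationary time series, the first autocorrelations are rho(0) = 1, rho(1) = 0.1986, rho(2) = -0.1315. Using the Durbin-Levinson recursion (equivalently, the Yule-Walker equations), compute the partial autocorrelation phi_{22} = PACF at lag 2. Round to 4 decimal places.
\phi_{22} = -0.1780

The PACF at lag k is phi_{kk}, the last component of the solution
to the Yule-Walker system G_k phi = r_k where
  (G_k)_{ij} = rho(|i - j|), (r_k)_i = rho(i), i,j = 1..k.
Equivalently, Durbin-Levinson gives phi_{kk} iteratively:
  phi_{11} = rho(1)
  phi_{kk} = [rho(k) - sum_{j=1..k-1} phi_{k-1,j} rho(k-j)]
            / [1 - sum_{j=1..k-1} phi_{k-1,j} rho(j)],
  phi_{k,j} = phi_{k-1,j} - phi_{kk} phi_{k-1,k-j},  j = 1..k-1.
Step k = 1:
  phi_11 = rho(1) = 0.1986.
Step k = 2:
  phi_22 = [rho(2) - phi_11 rho(1)] / [1 - phi_11 rho(1)] = [-0.1315 - (0.1986)(0.1986)] / [1 - (0.1986)(0.1986)]
         = -0.17094196 / 0.96055804 = -0.178.
Therefore phi_{22} = -0.1780.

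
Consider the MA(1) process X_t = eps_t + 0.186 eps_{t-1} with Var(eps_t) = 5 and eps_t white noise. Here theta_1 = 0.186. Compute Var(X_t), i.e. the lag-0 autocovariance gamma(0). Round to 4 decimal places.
\gamma(0) = 5.1730

For an MA(q) process X_t = eps_t + sum_i theta_i eps_{t-i} with
Var(eps_t) = sigma^2, the variance is
  gamma(0) = sigma^2 * (1 + sum_i theta_i^2).
  sum_i theta_i^2 = (0.186)^2 = 0.034596.
  gamma(0) = 5 * (1 + 0.034596) = 5 * 1.034596 = 5.17298, which rounds to 5.1730.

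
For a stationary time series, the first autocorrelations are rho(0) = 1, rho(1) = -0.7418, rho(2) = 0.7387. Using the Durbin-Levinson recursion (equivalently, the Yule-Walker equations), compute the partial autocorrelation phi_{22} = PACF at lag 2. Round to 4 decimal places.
\phi_{22} = 0.4190

The PACF at lag k is phi_{kk}, the last component of the solution
to the Yule-Walker system G_k phi = r_k where
  (G_k)_{ij} = rho(|i - j|), (r_k)_i = rho(i), i,j = 1..k.
Equivalently, Durbin-Levinson gives phi_{kk} iteratively:
  phi_{11} = rho(1)
  phi_{kk} = [rho(k) - sum_{j=1..k-1} phi_{k-1,j} rho(k-j)]
            / [1 - sum_{j=1..k-1} phi_{k-1,j} rho(j)],
  phi_{k,j} = phi_{k-1,j} - phi_{kk} phi_{k-1,k-j},  j = 1..k-1.
Step k = 1:
  phi_11 = rho(1) = -0.7418.
Step k = 2:
  phi_22 = [rho(2) - phi_11 rho(1)] / [1 - phi_11 rho(1)] = [0.7387 - (-0.7418)(-0.7418)] / [1 - (-0.7418)(-0.7418)]
         = 0.18843276 / 0.44973276 = 0.419.
Therefore phi_{22} = 0.4190.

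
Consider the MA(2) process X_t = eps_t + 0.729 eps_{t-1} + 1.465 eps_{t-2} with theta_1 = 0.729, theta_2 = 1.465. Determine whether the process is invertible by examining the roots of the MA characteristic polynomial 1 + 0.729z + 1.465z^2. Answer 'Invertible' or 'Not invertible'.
\text{Not invertible}

The MA(q) characteristic polynomial is P(z) = 1 + 0.729z + 1.465z^2.
Invertibility requires all roots to lie outside the unit circle, i.e. |z| > 1 for every root.
Set 1 + (0.729) z + (1.465) z^2 = 0, i.e. a z^2 + b z + c = 0 with a = 1.465, b = 0.729, c = 1.
Discriminant D = b^2 - 4ac = (0.729)^2 - 4*(1.465)*1 = 0.531441 - (5.86) = -5.328559.
D < 0, so the roots are the complex-conjugate pair z = (-b +/- i sqrt(-D)) / (2a) = -0.2488 +/- 0.7878i.
For a conjugate pair |z|^2 = z * conj(z) = (product of roots) = c/a = 1/(1.465) = 0.682594, so |z| = sqrt(0.682594) = 0.8262 for both roots.
Moduli of all roots: 0.8262, 0.8262.
All moduli strictly greater than 1? No.
Verdict: Not invertible.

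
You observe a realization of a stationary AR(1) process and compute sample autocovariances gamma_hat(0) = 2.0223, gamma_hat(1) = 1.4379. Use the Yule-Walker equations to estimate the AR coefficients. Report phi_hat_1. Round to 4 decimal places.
\hat\phi_{1} = 0.7110

The Yule-Walker equations for an AR(p) process read, in matrix form,
  Gamma_p phi = r_p,   with   (Gamma_p)_{ij} = gamma(|i - j|),
                       (r_p)_i = gamma(i),   i,j = 1..p.
Substitute the sample gammas (Toeplitz matrix and right-hand side of size 1):
  Gamma_p = [[2.0223]]
  r_p     = [1.4379]
With p = 1 this is the single equation gamma(0) phi_1 = gamma(1):
  phi_hat_1 = gamma(1) / gamma(0) = 1.4379 / 2.0223 = 0.7110.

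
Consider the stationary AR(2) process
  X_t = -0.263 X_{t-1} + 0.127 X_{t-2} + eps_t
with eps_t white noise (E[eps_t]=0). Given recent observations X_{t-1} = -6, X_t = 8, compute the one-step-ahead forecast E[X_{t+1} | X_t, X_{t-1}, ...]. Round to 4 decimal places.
E[X_{t+1} \mid \mathcal F_t] = -2.8660

For an AR(p) model X_t = c + sum_i phi_i X_{t-i} + eps_t, the
one-step-ahead conditional mean is
  E[X_{t+1} | X_t, ...] = c + sum_i phi_i X_{t+1-i}.
Substitute known values:
  E[X_{t+1} | ...] = (-0.263) * (8) + (0.127) * (-6)
                   = -2.8660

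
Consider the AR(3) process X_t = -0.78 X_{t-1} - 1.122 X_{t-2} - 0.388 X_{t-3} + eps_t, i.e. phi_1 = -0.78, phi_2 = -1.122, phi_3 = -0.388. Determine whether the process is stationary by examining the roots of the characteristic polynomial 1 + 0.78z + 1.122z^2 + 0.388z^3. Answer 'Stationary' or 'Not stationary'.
\text{Stationary}

The AR(p) characteristic polynomial is P(z) = 1 + 0.78z + 1.122z^2 + 0.388z^3.
Stationarity requires all roots to lie outside the unit circle, i.e. |z| > 1 for every root.
Degree 3: look for a simple real root z0 first, then factor out (1 - z/z0) and solve the remaining quadratic.
Testing z0 = -2.5: P(-2.5) = 1 + (0.78)(-2.5) + (1.122)(-2.5)^2 + (0.388)(-2.5)^3
  = 1 + (-1.95) + (7.0125) + (-6.0625) = 0.  So z_0 = -2.5 is a root, |z_0| = 2.5.
Divide out the factor (1 + 0.4 z) = (1 - z/z0) (since 1/z0 = -0.4):
  P(z) = (1 + 0.4 z)(1 + (0.38) z + (0.97) z^2)
  [check: z-coef 0.38 - (-0.4) = 0.78; z^2-coef 0.97 - (-0.4)(0.38) = 1.122; z^3-coef -(-0.4)(0.97) = 0.388.]
Remaining roots from the quadratic factor 1 + (0.38) z + (0.97) z^2:
  Set 1 + (0.38) z + (0.97) z^2 = 0, i.e. a z^2 + b z + c = 0 with a = 0.97, b = 0.38, c = 1.
  Discriminant D = b^2 - 4ac = (0.38)^2 - 4*(0.97)*1 = 0.1444 - (3.88) = -3.7356.
  D < 0, so the roots are the complex-conjugate pair z = (-b +/- i sqrt(-D)) / (2a) = -0.1959 +/- 0.9963i.
  For a conjugate pair |z|^2 = z * conj(z) = (product of roots) = c/a = 1/(0.97) = 1.030928, so |z| = sqrt(1.030928) = 1.0153 for both roots.
Moduli of all roots: 2.5000, 1.0153, 1.0153.
All moduli strictly greater than 1? Yes.
Verdict: Stationary.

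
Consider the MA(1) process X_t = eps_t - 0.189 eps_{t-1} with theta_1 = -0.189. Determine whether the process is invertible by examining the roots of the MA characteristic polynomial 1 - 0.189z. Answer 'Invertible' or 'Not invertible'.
\text{Invertible}

The MA(q) characteristic polynomial is P(z) = 1 - 0.189z.
Invertibility requires all roots to lie outside the unit circle, i.e. |z| > 1 for every root.
This is linear in z: 1 + (-0.189) z = 0  =>  z = -1/(-0.189) = 5.291005,  |z| = 5.291005.
Moduli of all roots: 5.2910.
All moduli strictly greater than 1? Yes.
Verdict: Invertible.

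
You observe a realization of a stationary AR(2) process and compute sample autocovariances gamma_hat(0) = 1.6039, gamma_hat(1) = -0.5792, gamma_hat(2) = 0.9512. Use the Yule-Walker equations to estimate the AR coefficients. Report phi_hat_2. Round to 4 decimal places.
\hat\phi_{2} = 0.5320

The Yule-Walker equations for an AR(p) process read, in matrix form,
  Gamma_p phi = r_p,   with   (Gamma_p)_{ij} = gamma(|i - j|),
                       (r_p)_i = gamma(i),   i,j = 1..p.
Substitute the sample gammas (Toeplitz matrix and right-hand side of size 2):
  Gamma_p = [[1.6039, -0.5792], [-0.5792, 1.6039]]
  r_p     = [-0.5792, 0.9512]
Written out:
  1.6039 phi_1 - 0.5792 phi_2 = -0.5792
  -0.5792 phi_1 + 1.6039 phi_2 = 0.9512
Solve by Cramer's rule:
  det = gamma(0)^2 - gamma(1)^2 = (1.6039)^2 - (-0.5792)^2 = 2.57249521 - 0.33547264 = 2.23702257
  phi_hat_1 = [gamma(1) gamma(0) - gamma(1) gamma(2)] / det = [(-0.5792)(1.6039) - (-0.5792)(0.9512)] / 2.23702257 = -0.37804384 / 2.23702257 = -0.169
  phi_hat_2 = [gamma(0) gamma(2) - gamma(1)^2] / det = [(1.6039)(0.9512) - (-0.5792)^2] / 2.23702257 = 1.19015704 / 2.23702257 = 0.532
So phi_hat = [-0.1690, 0.5320].
Therefore phi_hat_2 = 0.5320.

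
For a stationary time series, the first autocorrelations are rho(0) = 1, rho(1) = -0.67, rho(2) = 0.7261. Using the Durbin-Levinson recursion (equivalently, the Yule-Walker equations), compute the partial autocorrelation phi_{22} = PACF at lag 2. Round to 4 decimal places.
\phi_{22} = 0.5030

The PACF at lag k is phi_{kk}, the last component of the solution
to the Yule-Walker system G_k phi = r_k where
  (G_k)_{ij} = rho(|i - j|), (r_k)_i = rho(i), i,j = 1..k.
Equivalently, Durbin-Levinson gives phi_{kk} iteratively:
  phi_{11} = rho(1)
  phi_{kk} = [rho(k) - sum_{j=1..k-1} phi_{k-1,j} rho(k-j)]
            / [1 - sum_{j=1..k-1} phi_{k-1,j} rho(j)],
  phi_{k,j} = phi_{k-1,j} - phi_{kk} phi_{k-1,k-j},  j = 1..k-1.
Step k = 1:
  phi_11 = rho(1) = -0.67.
Step k = 2:
  phi_22 = [rho(2) - phi_11 rho(1)] / [1 - phi_11 rho(1)] = [0.7261 - (-0.67)(-0.67)] / [1 - (-0.67)(-0.67)]
         = 0.2772 / 0.5511 = 0.503.
Therefore phi_{22} = 0.5030.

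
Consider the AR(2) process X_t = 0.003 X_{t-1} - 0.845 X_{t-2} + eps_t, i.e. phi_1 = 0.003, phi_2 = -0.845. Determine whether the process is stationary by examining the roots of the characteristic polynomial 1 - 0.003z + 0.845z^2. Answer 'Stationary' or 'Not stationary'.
\text{Stationary}

The AR(p) characteristic polynomial is P(z) = 1 - 0.003z + 0.845z^2.
Stationarity requires all roots to lie outside the unit circle, i.e. |z| > 1 for every root.
Set 1 + (-0.003) z + (0.845) z^2 = 0, i.e. a z^2 + b z + c = 0 with a = 0.845, b = -0.003, c = 1.
Discriminant D = b^2 - 4ac = (-0.003)^2 - 4*(0.845)*1 = 0.000009 - (3.38) = -3.379991.
D < 0, so the roots are the complex-conjugate pair z = (-b +/- i sqrt(-D)) / (2a) = 0.0018 +/- 1.0879i.
For a conjugate pair |z|^2 = z * conj(z) = (product of roots) = c/a = 1/(0.845) = 1.183432, so |z| = sqrt(1.183432) = 1.0879 for both roots.
Moduli of all roots: 1.0879, 1.0879.
All moduli strictly greater than 1? Yes.
Verdict: Stationary.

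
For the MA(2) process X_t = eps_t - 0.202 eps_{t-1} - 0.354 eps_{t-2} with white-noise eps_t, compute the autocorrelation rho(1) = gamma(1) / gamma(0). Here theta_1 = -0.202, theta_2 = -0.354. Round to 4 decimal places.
\rho(1) = -0.1119

For an MA(q) process with theta_0 = 1, the autocovariance is
  gamma(k) = sigma^2 * sum_{i=0..q-k} theta_i * theta_{i+k},
and rho(k) = gamma(k) / gamma(0). Sigma^2 cancels.
  numerator   = (1)*(-0.202) + (-0.202)*(-0.354) = -0.130492.
  denominator = (1)^2 + (-0.202)^2 + (-0.354)^2 = 1.16612.
  rho(1) = -0.130492 / 1.16612 = -0.1119.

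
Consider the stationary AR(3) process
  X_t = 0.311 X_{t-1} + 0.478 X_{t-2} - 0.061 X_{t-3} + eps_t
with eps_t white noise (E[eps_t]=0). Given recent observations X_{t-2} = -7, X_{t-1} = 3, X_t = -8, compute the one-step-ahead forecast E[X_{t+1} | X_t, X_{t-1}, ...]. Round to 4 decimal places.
E[X_{t+1} \mid \mathcal F_t] = -0.6270

For an AR(p) model X_t = c + sum_i phi_i X_{t-i} + eps_t, the
one-step-ahead conditional mean is
  E[X_{t+1} | X_t, ...] = c + sum_i phi_i X_{t+1-i}.
Substitute known values:
  E[X_{t+1} | ...] = (0.311) * (-8) + (0.478) * (3) + (-0.061) * (-7)
                   = -0.6270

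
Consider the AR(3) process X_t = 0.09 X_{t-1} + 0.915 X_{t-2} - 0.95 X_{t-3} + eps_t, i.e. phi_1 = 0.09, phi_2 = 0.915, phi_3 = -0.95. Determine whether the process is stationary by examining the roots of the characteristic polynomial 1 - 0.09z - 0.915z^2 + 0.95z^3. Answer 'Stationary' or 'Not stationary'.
\text{Not stationary}

The AR(p) characteristic polynomial is P(z) = 1 - 0.09z - 0.915z^2 + 0.95z^3.
Stationarity requires all roots to lie outside the unit circle, i.e. |z| > 1 for every root.
Degree 3: look for a simple real root z0 first, then factor out (1 - z/z0) and solve the remaining quadratic.
Testing z0 = -0.8: P(-0.8) = 1 + (-0.09)(-0.8) + (-0.915)(-0.8)^2 + (0.95)(-0.8)^3
  = 1 + (0.072) + (-0.5856) + (-0.4864) = 0.  So z_0 = -0.8 is a root, |z_0| = 0.8.
Divide out the factor (1 + 1.25 z) = (1 - z/z0) (since 1/z0 = -1.25):
  P(z) = (1 + 1.25 z)(1 + (-1.34) z + (0.76) z^2)
  [check: z-coef -1.34 - (-1.25) = -0.09; z^2-coef 0.76 - (-1.25)(-1.34) = -0.915; z^3-coef -(-1.25)(0.76) = 0.95.]
Remaining roots from the quadratic factor 1 + (-1.34) z + (0.76) z^2:
  Set 1 + (-1.34) z + (0.76) z^2 = 0, i.e. a z^2 + b z + c = 0 with a = 0.76, b = -1.34, c = 1.
  Discriminant D = b^2 - 4ac = (-1.34)^2 - 4*(0.76)*1 = 1.7956 - (3.04) = -1.2444.
  D < 0, so the roots are the complex-conjugate pair z = (-b +/- i sqrt(-D)) / (2a) = 0.8816 +/- 0.7339i.
  For a conjugate pair |z|^2 = z * conj(z) = (product of roots) = c/a = 1/(0.76) = 1.315789, so |z| = sqrt(1.315789) = 1.1471 for both roots.
Moduli of all roots: 0.8000, 1.1471, 1.1471.
All moduli strictly greater than 1? No.
Verdict: Not stationary.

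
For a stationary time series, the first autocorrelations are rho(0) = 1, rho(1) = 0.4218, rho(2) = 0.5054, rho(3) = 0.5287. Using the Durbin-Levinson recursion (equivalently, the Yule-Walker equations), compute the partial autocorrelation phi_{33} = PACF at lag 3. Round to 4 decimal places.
\phi_{33} = 0.3360

The PACF at lag k is phi_{kk}, the last component of the solution
to the Yule-Walker system G_k phi = r_k where
  (G_k)_{ij} = rho(|i - j|), (r_k)_i = rho(i), i,j = 1..k.
Equivalently, Durbin-Levinson gives phi_{kk} iteratively:
  phi_{11} = rho(1)
  phi_{kk} = [rho(k) - sum_{j=1..k-1} phi_{k-1,j} rho(k-j)]
            / [1 - sum_{j=1..k-1} phi_{k-1,j} rho(j)],
  phi_{k,j} = phi_{k-1,j} - phi_{kk} phi_{k-1,k-j},  j = 1..k-1.
Step k = 1:
  phi_11 = rho(1) = 0.4218.
Step k = 2:
  phi_22 = [rho(2) - phi_11 rho(1)] / [1 - phi_11 rho(1)] = [0.5054 - (0.4218)(0.4218)] / [1 - (0.4218)(0.4218)]
         = 0.32748476 / 0.82208476 = 0.398359.
  Update: phi_21 = phi_11 - phi_22 phi_11 = 0.4218 - (0.398359)(0.4218) = 0.253772.
Step k = 3:
  phi_33 = [rho(3) - phi_21 rho(2) - phi_22 rho(1)] / [1 - phi_21 rho(1) - phi_22 rho(2)]
    numerator   = 0.5287 - (0.253772)(0.5054) - (0.398359)(0.4218) = 0.23241574
    denominator = 1 - (0.253772)(0.4218) - (0.398359)(0.5054) = 0.6916283
  phi_33 = 0.23241574 / 0.6916283 = 0.336.
Therefore phi_{33} = 0.3360.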